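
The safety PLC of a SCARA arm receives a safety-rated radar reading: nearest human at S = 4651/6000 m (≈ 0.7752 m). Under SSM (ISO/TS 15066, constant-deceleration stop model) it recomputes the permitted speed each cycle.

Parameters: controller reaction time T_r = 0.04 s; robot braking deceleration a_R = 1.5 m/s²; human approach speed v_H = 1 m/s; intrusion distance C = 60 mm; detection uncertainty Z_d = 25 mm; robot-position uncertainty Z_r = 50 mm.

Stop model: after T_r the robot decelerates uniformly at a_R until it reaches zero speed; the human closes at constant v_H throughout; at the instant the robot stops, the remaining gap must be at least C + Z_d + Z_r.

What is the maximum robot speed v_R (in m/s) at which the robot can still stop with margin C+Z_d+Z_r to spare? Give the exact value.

v_R_max = 13/20 m/s = 0.6500 m/s

quadratic (1/3)·v² + (53/75)·v + (-3601/6000) = 0
  disc = (53/75)² − 4·(1/3)·(-3601/6000) = 3249/2500 ; √disc = 57/50
  v_R = (−(53/75) + 57/50) / (2·(1/3)) = 13/20 m/s
check:
braking lasts T_s = (13/20)/(3/2) = 0.4333 s
robot covers v_R·T_r = 0.6500·0.0400 = 0.0260 m before braking
braking distance = 0.6500²/(2·1.5000) = 0.1408 m
human over T_r+T_s: 1.0000·(0.0400+0.4333) = 0.4733 m
C+Z_d+Z_r = 0.0600+0.0250+0.0500 = 0.1350 m
sum ≈ 0.0260+0.1408+0.4733+0.1350 ≈ 0.7752 m = S ✓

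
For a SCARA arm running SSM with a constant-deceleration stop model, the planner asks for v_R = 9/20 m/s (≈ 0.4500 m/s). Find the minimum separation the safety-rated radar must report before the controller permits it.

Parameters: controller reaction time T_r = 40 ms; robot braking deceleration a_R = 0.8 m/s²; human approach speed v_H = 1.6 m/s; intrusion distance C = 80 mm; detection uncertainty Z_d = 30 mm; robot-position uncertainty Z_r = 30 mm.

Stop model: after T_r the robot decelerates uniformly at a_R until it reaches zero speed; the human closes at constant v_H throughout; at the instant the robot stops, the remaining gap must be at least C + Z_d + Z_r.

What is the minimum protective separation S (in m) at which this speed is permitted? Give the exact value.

T_s = v_R/a_R = (9/20)/(4/5) = 0.5625 s
reaction-phase robot travel = 0.4500·0.0400 = 0.0180 m
braking distance = 0.4500²/(2·0.8000) = 0.1266 m
human closes 1.6000·0.6025 = 0.9640 m
C+Z_d+Z_r = 0.0800+0.0300+0.0300 = 0.1400 m
S_min ≈ 0.0180+0.1266+0.9640+0.1400  ⇒  S_min = 19977/16000 m

S_min = 19977/16000 m = 1.2486 m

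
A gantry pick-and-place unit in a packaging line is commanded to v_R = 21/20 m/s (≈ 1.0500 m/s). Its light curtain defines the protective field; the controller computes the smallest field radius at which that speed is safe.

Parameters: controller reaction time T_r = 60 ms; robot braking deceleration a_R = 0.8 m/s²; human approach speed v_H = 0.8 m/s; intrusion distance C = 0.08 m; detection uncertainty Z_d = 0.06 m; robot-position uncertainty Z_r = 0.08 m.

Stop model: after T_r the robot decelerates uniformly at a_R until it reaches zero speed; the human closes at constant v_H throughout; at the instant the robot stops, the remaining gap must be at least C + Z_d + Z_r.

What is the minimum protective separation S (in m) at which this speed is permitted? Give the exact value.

T_s = v_R/a_R = (21/20)/(4/5) = 1.3125 s
robot covers v_R·T_r = 1.0500·0.0600 = 0.0630 m before braking
robot under decel: 1.0500²/(2·0.8000) = 0.6891 m
human closes 0.8000·1.3725 = 1.0980 m
residual clearance needed = 0.0800+0.0600+0.0800 = 0.2200 m
S_min ≈ 0.0630+0.6891+1.0980+0.2200  ⇒  S_min = 33121/16000 m

S_min = 33121/16000 m = 2.0701 m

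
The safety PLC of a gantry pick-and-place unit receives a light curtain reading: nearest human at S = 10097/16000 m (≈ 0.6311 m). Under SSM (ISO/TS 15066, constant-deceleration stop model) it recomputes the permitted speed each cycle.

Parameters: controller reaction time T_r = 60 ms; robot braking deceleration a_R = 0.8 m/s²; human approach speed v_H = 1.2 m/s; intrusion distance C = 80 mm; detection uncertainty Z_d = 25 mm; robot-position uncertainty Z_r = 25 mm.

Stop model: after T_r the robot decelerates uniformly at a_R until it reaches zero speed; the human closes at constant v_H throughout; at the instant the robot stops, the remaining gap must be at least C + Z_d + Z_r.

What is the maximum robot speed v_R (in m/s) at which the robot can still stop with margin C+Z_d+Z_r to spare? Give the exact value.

quadratic (5/8)·v² + (39/25)·v + (-1373/3200) = 0
  disc = (39/25)² − 4·(5/8)·(-1373/3200) = 561001/160000 ; √disc = 749/400
  v_R = (−(39/25) + 749/400) / (2·(5/8)) = 1/4 m/s
check:
braking lasts T_s = (1/4)/(4/5) = 0.3125 s
robot in T_r: 0.2500·0.0600 = 0.0150 m
robot covers 0.2500·0.3125 − ½·0.8000·0.3125² = 0.0391 m while stopping
person approaches 1.2000·(0.0600+0.3125) = 0.4470 m
margins: 0.0800+0.0250+0.0250 = 0.1300 m
sum ≈ 0.0150+0.0391+0.4470+0.1300 ≈ 0.6311 m = S ✓

v_R_max = 1/4 m/s = 0.2500 m/s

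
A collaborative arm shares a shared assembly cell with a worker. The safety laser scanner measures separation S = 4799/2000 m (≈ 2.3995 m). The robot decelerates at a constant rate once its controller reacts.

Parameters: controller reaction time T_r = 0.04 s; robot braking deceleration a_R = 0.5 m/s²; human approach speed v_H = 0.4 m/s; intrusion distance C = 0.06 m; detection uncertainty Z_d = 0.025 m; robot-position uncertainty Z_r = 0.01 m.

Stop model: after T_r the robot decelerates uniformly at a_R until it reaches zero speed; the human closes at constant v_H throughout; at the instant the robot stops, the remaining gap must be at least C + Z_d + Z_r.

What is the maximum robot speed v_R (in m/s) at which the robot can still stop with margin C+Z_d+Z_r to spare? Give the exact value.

at the boundary: (1)·v² + (21/25)·v + (-4577/2000) = 0
  disc = (21/25)² − 4·(1)·(-4577/2000) = 24649/2500 ; √disc = 157/50
  v_R = (−(21/25) + 157/50) / (2·(1)) = 23/20 m/s
check:
stop time T_s = (23/20)/(1/2) = 2.3000 s
reaction-phase robot travel = 1.1500·0.0400 = 0.0460 m
braking distance = 1.1500²/(2·0.5000) = 1.3225 m
human over T_r+T_s: 0.4000·(0.0400+2.3000) = 0.9360 m
residual clearance needed = 0.0600+0.0250+0.0100 = 0.0950 m
sum ≈ 0.0460+1.3225+0.9360+0.0950 ≈ 2.3995 m = S ✓

v_R_max = 23/20 m/s = 1.1500 m/s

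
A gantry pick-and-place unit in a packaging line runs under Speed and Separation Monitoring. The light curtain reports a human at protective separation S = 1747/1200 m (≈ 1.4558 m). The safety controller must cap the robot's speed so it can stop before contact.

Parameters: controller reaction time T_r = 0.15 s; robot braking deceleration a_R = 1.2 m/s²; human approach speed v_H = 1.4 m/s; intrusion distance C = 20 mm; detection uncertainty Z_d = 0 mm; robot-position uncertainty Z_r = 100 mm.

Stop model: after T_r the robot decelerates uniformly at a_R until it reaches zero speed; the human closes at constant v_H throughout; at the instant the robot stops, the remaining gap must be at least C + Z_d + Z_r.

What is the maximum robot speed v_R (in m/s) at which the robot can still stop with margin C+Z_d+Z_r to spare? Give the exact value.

at the boundary: (5/12)·v² + (79/60)·v + (-1351/1200) = 0
  disc = (79/60)² − 4·(5/12)·(-1351/1200) = 361/100 ; √disc = 19/10
  v_R = (−(79/60) + 19/10) / (2·(5/12)) = 7/10 m/s
check:
braking lasts T_s = (7/10)/(6/5) = 0.5833 s
reaction-phase robot travel = 0.7000·0.1500 = 0.1050 m
braking distance = 0.7000²/(2·1.2000) = 0.2042 m
human closes 1.4000·0.7333 = 1.0267 m
C+Z_d+Z_r = 0.0200+0.0000+0.1000 = 0.1200 m
sum ≈ 0.1050+0.2042+1.0267+0.1200 ≈ 1.4558 m = S ✓

v_R_max = 7/10 m/s = 0.7000 m/s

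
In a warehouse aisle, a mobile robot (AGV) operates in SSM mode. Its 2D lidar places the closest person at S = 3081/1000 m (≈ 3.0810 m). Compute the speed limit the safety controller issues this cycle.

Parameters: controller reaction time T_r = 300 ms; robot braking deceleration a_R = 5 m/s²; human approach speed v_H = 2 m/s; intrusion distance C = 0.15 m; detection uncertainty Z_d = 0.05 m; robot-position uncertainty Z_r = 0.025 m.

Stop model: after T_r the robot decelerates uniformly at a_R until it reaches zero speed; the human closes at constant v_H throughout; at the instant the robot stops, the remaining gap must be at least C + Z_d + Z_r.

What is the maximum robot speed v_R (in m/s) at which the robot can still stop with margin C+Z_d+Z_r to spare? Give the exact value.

v_R_max = 12/5 m/s = 2.4000 m/s

collect terms ⇒ (1/10)·v_R² + (7/10)·v_R + (-282/125) = 0
  disc = (7/10)² − 4·(1/10)·(-282/125) = 3481/2500 ; √disc = 59/50
  v_R = (−(7/10) + 59/50) / (2·(1/10)) = 12/5 m/s
check:
stop time T_s = (12/5)/5 = 0.4800 s
robot in T_r: 2.4000·0.3000 = 0.7200 m
braking distance = 2.4000²/(2·5.0000) = 0.5760 m
human closes 2.0000·0.7800 = 1.5600 m
margins: 0.1500+0.0500+0.0250 = 0.2250 m
sum ≈ 0.7200+0.5760+1.5600+0.2250 ≈ 3.0810 m = S ✓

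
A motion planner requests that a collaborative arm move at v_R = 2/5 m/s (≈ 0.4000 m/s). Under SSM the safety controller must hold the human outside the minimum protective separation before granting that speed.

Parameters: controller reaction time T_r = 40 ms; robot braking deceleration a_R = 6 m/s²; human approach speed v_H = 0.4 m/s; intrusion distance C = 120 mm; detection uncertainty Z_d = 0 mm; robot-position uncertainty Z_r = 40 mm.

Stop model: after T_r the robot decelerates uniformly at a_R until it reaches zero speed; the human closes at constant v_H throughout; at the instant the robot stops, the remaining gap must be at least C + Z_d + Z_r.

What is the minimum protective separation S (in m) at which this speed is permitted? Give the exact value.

S_min = 29/125 m = 0.2320 m

braking lasts T_s = (2/5)/6 = 0.0667 s
reaction-phase robot travel = 0.4000·0.0400 = 0.0160 m
robot covers 0.4000·0.0667 − ½·6.0000·0.0667² = 0.0133 m while stopping
human closes 0.4000·0.1067 = 0.0427 m
residual clearance needed = 0.1200+0.0000+0.0400 = 0.1600 m
S_min ≈ 0.0160+0.0133+0.0427+0.1600  ⇒  S_min = 29/125 m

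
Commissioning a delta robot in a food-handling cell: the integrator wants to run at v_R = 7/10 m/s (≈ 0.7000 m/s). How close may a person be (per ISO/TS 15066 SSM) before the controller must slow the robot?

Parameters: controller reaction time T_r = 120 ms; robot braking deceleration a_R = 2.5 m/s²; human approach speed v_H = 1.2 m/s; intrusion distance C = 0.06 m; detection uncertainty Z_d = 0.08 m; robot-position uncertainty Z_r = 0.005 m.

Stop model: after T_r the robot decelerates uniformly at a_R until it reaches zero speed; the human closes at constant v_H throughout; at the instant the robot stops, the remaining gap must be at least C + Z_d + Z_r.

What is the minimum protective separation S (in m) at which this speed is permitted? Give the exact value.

S_min = 807/1000 m = 0.8070 m

stop time T_s = (7/10)/(5/2) = 0.2800 s
robot in T_r: 0.7000·0.1200 = 0.0840 m
braking distance = 0.7000²/(2·2.5000) = 0.0980 m
person approaches 1.2000·(0.1200+0.2800) = 0.4800 m
C+Z_d+Z_r = 0.0600+0.0800+0.0050 = 0.1450 m
S_min ≈ 0.0840+0.0980+0.4800+0.1450  ⇒  S_min = 807/1000 m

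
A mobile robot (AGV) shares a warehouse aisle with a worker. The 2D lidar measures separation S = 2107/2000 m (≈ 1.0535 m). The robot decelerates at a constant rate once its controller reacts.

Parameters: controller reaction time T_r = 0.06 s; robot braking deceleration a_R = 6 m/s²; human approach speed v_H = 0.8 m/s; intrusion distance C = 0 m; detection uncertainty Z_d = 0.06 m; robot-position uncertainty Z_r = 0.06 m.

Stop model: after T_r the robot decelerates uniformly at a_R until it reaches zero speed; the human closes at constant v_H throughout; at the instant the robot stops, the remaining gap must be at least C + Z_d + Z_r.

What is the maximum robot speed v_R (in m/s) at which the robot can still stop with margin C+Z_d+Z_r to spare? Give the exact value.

collect terms ⇒ (1/12)·v_R² + (29/150)·v_R + (-1771/2000) = 0
  disc = (29/150)² − 4·(1/12)·(-1771/2000) = 29929/90000 ; √disc = 173/300
  v_R = (−(29/150) + 173/300) / (2·(1/12)) = 23/10 m/s
check:
stop time T_s = (23/10)/6 = 0.3833 s
robot in T_r: 2.3000·0.0600 = 0.1380 m
braking distance = 2.3000²/(2·6.0000) = 0.4408 m
person approaches 0.8000·(0.0600+0.3833) = 0.3547 m
residual clearance needed = 0.0000+0.0600+0.0600 = 0.1200 m
sum ≈ 0.1380+0.4408+0.3547+0.1200 ≈ 1.0535 m = S ✓

v_R_max = 23/10 m/s = 2.3000 m/s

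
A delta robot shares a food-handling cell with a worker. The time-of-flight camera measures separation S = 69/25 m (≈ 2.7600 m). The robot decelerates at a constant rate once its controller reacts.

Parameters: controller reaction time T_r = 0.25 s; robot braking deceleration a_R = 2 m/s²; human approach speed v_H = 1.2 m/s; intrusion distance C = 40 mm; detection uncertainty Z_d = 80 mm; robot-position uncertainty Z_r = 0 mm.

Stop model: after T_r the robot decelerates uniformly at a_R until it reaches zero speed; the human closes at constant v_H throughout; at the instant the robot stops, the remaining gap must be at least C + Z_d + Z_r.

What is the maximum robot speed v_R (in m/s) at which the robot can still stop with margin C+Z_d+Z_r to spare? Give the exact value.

v_R_max = 9/5 m/s = 1.8000 m/s

at the boundary: (1/4)·v² + (17/20)·v + (-117/50) = 0
  disc = (17/20)² − 4·(1/4)·(-117/50) = 49/16 ; √disc = 7/4
  v_R = (−(17/20) + 7/4) / (2·(1/4)) = 9/5 m/s
check:
stop time T_s = (9/5)/2 = 0.9000 s
robot covers v_R·T_r = 1.8000·0.2500 = 0.4500 m before braking
robot covers 1.8000·0.9000 − ½·2.0000·0.9000² = 0.8100 m while stopping
person approaches 1.2000·(0.2500+0.9000) = 1.3800 m
residual clearance needed = 0.0400+0.0800+0.0000 = 0.1200 m
sum ≈ 0.4500+0.8100+1.3800+0.1200 ≈ 2.7600 m = S ✓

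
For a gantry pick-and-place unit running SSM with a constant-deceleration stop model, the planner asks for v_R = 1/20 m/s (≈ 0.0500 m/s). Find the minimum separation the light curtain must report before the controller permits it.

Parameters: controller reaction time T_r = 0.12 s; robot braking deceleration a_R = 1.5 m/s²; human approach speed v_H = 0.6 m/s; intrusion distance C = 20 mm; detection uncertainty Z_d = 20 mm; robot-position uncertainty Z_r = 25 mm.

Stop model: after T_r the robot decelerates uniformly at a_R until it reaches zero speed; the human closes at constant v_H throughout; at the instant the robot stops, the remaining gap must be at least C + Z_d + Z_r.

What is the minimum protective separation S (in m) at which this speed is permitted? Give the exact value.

S_min = 983/6000 m = 0.1638 m

braking lasts T_s = (1/20)/(3/2) = 0.0333 s
reaction-phase robot travel = 0.0500·0.1200 = 0.0060 m
braking distance = 0.0500²/(2·1.5000) = 0.0008 m
human closes 0.6000·0.1533 = 0.0920 m
margins: 0.0200+0.0200+0.0250 = 0.0650 m
S_min ≈ 0.0060+0.0008+0.0920+0.0650  ⇒  S_min = 983/6000 m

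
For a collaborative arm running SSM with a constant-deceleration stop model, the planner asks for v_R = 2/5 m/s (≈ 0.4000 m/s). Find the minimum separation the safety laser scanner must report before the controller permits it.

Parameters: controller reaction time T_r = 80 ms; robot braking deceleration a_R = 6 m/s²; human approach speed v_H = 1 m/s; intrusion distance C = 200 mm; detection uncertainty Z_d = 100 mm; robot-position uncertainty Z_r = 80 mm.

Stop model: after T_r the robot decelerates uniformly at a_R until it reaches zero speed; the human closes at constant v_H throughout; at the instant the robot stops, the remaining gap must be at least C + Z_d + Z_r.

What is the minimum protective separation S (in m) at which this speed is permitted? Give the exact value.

stop time T_s = (2/5)/6 = 0.0667 s
reaction-phase robot travel = 0.4000·0.0800 = 0.0320 m
robot covers 0.4000·0.0667 − ½·6.0000·0.0667² = 0.0133 m while stopping
human over T_r+T_s: 1.0000·(0.0800+0.0667) = 0.1467 m
C+Z_d+Z_r = 0.2000+0.1000+0.0800 = 0.3800 m
S_min ≈ 0.0320+0.0133+0.1467+0.3800  ⇒  S_min = 143/250 m

S_min = 143/250 m = 0.5720 m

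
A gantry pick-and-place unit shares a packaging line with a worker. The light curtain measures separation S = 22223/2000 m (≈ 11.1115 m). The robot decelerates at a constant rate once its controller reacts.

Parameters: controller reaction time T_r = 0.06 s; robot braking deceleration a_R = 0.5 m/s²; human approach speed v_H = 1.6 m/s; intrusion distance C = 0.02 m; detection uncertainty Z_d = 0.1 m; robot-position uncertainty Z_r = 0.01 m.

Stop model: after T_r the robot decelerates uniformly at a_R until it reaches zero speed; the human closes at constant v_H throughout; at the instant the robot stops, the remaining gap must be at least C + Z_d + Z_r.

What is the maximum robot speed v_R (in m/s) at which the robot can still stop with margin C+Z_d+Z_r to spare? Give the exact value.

v_R_max = 41/20 m/s = 2.0500 m/s

collect terms ⇒ (1)·v_R² + (163/50)·v_R + (-21771/2000) = 0
  disc = (163/50)² − 4·(1)·(-21771/2000) = 33856/625 ; √disc = 184/25
  v_R = (−(163/50) + 184/25) / (2·(1)) = 41/20 m/s
check:
T_s = v_R/a_R = (41/20)/(1/2) = 4.1000 s
robot covers v_R·T_r = 2.0500·0.0600 = 0.1230 m before braking
braking distance = 2.0500²/(2·0.5000) = 4.2025 m
human closes 1.6000·4.1600 = 6.6560 m
C+Z_d+Z_r = 0.0200+0.1000+0.0100 = 0.1300 m
sum ≈ 0.1230+4.2025+6.6560+0.1300 ≈ 11.1115 m = S ✓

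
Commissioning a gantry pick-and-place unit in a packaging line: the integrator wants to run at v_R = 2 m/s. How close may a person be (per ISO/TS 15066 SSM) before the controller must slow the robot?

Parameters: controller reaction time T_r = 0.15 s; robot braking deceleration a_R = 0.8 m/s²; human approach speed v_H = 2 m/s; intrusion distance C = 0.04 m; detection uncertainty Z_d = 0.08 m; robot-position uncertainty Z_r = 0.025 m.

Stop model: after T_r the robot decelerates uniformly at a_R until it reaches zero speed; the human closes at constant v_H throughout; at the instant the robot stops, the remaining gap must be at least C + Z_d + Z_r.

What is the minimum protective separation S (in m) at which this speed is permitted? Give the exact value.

S_min = 1649/200 m = 8.2450 m

T_s = v_R/a_R = 2/(4/5) = 2.5000 s
robot covers v_R·T_r = 2.0000·0.1500 = 0.3000 m before braking
braking distance = 2.0000²/(2·0.8000) = 2.5000 m
person approaches 2.0000·(0.1500+2.5000) = 5.3000 m
residual clearance needed = 0.0400+0.0800+0.0250 = 0.1450 m
S_min ≈ 0.3000+2.5000+5.3000+0.1450  ⇒  S_min = 1649/200 m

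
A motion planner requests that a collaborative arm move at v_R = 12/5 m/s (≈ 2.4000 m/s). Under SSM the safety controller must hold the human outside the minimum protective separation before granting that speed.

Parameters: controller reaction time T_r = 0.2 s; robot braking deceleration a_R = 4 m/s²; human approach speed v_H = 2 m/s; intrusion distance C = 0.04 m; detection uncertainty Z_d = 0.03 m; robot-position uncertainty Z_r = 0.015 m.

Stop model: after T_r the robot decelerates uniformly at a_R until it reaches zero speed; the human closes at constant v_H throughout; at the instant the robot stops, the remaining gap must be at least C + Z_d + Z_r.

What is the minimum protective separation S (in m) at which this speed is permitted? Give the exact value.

S_min = 577/200 m = 2.8850 m

stop time T_s = (12/5)/4 = 0.6000 s
robot covers v_R·T_r = 2.4000·0.2000 = 0.4800 m before braking
braking distance = 2.4000²/(2·4.0000) = 0.7200 m
human over T_r+T_s: 2.0000·(0.2000+0.6000) = 1.6000 m
margins: 0.0400+0.0300+0.0150 = 0.0850 m
S_min ≈ 0.4800+0.7200+1.6000+0.0850  ⇒  S_min = 577/200 m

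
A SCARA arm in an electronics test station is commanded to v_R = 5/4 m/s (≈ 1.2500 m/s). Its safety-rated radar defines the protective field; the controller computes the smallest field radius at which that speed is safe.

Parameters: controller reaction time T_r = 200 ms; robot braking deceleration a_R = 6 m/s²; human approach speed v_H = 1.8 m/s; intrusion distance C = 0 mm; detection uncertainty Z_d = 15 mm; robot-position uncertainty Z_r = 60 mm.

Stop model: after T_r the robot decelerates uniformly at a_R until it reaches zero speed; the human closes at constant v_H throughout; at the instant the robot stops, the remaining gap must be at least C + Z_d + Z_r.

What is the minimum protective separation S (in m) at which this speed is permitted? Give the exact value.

S_min = 5713/4800 m = 1.1902 m

stop time T_s = (5/4)/6 = 0.2083 s
reaction-phase robot travel = 1.2500·0.2000 = 0.2500 m
robot under decel: 1.2500²/(2·6.0000) = 0.1302 m
human over T_r+T_s: 1.8000·(0.2000+0.2083) = 0.7350 m
C+Z_d+Z_r = 0.0000+0.0150+0.0600 = 0.0750 m
S_min ≈ 0.2500+0.1302+0.7350+0.0750  ⇒  S_min = 5713/4800 m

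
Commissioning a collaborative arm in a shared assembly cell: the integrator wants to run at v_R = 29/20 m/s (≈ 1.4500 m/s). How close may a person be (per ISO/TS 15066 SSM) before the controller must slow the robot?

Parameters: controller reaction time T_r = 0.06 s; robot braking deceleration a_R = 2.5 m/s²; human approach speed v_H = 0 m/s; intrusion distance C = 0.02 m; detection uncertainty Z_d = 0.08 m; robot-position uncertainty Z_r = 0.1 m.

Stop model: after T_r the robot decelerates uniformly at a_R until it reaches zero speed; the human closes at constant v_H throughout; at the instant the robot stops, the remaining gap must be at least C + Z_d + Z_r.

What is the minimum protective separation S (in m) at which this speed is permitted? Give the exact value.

S_min = 283/400 m = 0.7075 m

stop time T_s = (29/20)/(5/2) = 0.5800 s
robot in T_r: 1.4500·0.0600 = 0.0870 m
robot covers 1.4500·0.5800 − ½·2.5000·0.5800² = 0.4205 m while stopping
person approaches 0.0000·(0.0600+0.5800) = 0.0000 m
residual clearance needed = 0.0200+0.0800+0.1000 = 0.2000 m
S_min ≈ 0.0870+0.4205+0.0000+0.2000  ⇒  S_min = 283/400 m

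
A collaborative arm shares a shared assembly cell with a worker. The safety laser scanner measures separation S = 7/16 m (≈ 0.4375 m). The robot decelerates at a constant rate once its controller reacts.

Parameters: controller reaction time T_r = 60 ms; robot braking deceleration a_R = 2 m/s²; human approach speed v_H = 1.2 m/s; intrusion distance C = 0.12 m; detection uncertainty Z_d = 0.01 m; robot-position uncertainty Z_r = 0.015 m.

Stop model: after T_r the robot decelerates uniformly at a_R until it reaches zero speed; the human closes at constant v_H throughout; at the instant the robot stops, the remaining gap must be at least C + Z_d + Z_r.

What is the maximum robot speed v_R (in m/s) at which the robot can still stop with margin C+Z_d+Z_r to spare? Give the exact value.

v_R_max = 3/10 m/s = 0.3000 m/s

quadratic (1/4)·v² + (33/50)·v + (-441/2000) = 0
  disc = (33/50)² − 4·(1/4)·(-441/2000) = 6561/10000 ; √disc = 81/100
  v_R = (−(33/50) + 81/100) / (2·(1/4)) = 3/10 m/s
check:
stop time T_s = (3/10)/2 = 0.1500 s
reaction-phase robot travel = 0.3000·0.0600 = 0.0180 m
robot under decel: 0.3000²/(2·2.0000) = 0.0225 m
person approaches 1.2000·(0.0600+0.1500) = 0.2520 m
residual clearance needed = 0.1200+0.0100+0.0150 = 0.1450 m
sum ≈ 0.0180+0.0225+0.2520+0.1450 ≈ 0.4375 m = S ✓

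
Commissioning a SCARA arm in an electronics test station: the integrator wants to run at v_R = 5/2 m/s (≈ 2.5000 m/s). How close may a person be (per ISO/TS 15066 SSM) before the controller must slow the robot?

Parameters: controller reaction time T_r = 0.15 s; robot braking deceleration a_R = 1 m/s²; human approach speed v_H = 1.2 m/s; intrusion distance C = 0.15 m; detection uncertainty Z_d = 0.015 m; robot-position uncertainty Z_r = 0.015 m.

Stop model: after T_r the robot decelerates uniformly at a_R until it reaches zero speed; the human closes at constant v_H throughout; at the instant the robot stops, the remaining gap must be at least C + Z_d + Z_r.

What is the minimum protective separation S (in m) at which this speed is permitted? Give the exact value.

braking lasts T_s = (5/2)/1 = 2.5000 s
robot covers v_R·T_r = 2.5000·0.1500 = 0.3750 m before braking
robot under decel: 2.5000²/(2·1.0000) = 3.1250 m
human over T_r+T_s: 1.2000·(0.1500+2.5000) = 3.1800 m
residual clearance needed = 0.1500+0.0150+0.0150 = 0.1800 m
S_min ≈ 0.3750+3.1250+3.1800+0.1800  ⇒  S_min = 343/50 m

S_min = 343/50 m = 6.8600 m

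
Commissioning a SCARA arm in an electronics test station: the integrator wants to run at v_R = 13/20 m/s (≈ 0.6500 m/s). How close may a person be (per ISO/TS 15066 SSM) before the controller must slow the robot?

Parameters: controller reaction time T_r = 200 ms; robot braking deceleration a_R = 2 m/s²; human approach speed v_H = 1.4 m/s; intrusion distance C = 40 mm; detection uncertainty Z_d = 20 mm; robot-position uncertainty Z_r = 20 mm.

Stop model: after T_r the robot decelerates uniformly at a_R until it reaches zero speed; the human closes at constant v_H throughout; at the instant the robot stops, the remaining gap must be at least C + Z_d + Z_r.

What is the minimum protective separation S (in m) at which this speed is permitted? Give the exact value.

S_min = 1681/1600 m = 1.0506 m

stop time T_s = (13/20)/2 = 0.3250 s
reaction-phase robot travel = 0.6500·0.2000 = 0.1300 m
robot covers 0.6500·0.3250 − ½·2.0000·0.3250² = 0.1056 m while stopping
human over T_r+T_s: 1.4000·(0.2000+0.3250) = 0.7350 m
margins: 0.0400+0.0200+0.0200 = 0.0800 m
S_min ≈ 0.1300+0.1056+0.7350+0.0800  ⇒  S_min = 1681/1600 m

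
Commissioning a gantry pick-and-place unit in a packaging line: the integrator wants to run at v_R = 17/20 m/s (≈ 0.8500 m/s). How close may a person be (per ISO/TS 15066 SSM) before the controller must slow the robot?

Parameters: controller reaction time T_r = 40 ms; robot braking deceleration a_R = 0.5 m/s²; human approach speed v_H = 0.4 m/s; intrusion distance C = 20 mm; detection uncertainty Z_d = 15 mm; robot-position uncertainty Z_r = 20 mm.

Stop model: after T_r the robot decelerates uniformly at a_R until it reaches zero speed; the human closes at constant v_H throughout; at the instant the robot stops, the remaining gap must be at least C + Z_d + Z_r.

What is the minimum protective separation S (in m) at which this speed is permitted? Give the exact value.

S_min = 603/400 m = 1.5075 m

T_s = v_R/a_R = (17/20)/(1/2) = 1.7000 s
robot covers v_R·T_r = 0.8500·0.0400 = 0.0340 m before braking
braking distance = 0.8500²/(2·0.5000) = 0.7225 m
human closes 0.4000·1.7400 = 0.6960 m
residual clearance needed = 0.0200+0.0150+0.0200 = 0.0550 m
S_min ≈ 0.0340+0.7225+0.6960+0.0550  ⇒  S_min = 603/400 m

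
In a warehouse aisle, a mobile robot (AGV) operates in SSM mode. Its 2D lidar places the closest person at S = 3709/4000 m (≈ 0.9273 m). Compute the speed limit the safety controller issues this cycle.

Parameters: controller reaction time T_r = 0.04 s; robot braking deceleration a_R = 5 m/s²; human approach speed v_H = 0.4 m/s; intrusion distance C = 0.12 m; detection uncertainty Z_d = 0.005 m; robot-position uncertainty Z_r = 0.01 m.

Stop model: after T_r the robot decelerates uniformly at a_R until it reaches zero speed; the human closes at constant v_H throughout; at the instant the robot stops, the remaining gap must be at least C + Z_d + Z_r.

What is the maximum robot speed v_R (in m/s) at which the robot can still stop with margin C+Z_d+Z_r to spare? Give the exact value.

v_R_max = 9/4 m/s = 2.2500 m/s

at the boundary: (1/10)·v² + (3/25)·v + (-621/800) = 0
  disc = (3/25)² − 4·(1/10)·(-621/800) = 3249/10000 ; √disc = 57/100
  v_R = (−(3/25) + 57/100) / (2·(1/10)) = 9/4 m/s
check:
T_s = v_R/a_R = (9/4)/5 = 0.4500 s
robot in T_r: 2.2500·0.0400 = 0.0900 m
braking distance = 2.2500²/(2·5.0000) = 0.5062 m
human closes 0.4000·0.4900 = 0.1960 m
residual clearance needed = 0.1200+0.0050+0.0100 = 0.1350 m
sum ≈ 0.0900+0.5062+0.1960+0.1350 ≈ 0.9273 m = S ✓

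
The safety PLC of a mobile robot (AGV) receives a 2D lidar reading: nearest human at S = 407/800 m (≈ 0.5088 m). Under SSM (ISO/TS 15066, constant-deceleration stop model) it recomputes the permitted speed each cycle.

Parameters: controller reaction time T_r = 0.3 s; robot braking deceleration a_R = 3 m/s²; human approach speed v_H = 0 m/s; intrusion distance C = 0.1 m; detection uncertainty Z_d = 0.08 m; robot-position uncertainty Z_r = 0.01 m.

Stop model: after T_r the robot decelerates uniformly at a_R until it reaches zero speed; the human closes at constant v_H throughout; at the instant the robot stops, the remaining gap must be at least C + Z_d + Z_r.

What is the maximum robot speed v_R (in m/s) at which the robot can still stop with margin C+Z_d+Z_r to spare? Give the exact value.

v_R_max = 3/4 m/s = 0.7500 m/s

collect terms ⇒ (1/6)·v_R² + (3/10)·v_R + (-51/160) = 0
  disc = (3/10)² − 4·(1/6)·(-51/160) = 121/400 ; √disc = 11/20
  v_R = (−(3/10) + 11/20) / (2·(1/6)) = 3/4 m/s
check:
T_s = v_R/a_R = (3/4)/3 = 0.2500 s
reaction-phase robot travel = 0.7500·0.3000 = 0.2250 m
robot covers 0.7500·0.2500 − ½·3.0000·0.2500² = 0.0938 m while stopping
person approaches 0.0000·(0.3000+0.2500) = 0.0000 m
margins: 0.1000+0.0800+0.0100 = 0.1900 m
sum ≈ 0.2250+0.0938+0.0000+0.1900 ≈ 0.5088 m = S ✓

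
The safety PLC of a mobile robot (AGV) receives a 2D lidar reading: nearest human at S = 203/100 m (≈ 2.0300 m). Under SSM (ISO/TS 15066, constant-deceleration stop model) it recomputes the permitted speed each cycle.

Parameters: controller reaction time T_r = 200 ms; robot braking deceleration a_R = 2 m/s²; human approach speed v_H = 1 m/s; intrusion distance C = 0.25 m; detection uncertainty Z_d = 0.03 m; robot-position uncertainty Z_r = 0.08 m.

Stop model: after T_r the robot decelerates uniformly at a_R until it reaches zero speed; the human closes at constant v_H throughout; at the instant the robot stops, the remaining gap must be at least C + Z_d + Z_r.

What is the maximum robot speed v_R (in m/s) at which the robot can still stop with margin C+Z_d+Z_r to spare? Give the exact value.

quadratic (1/4)·v² + (7/10)·v + (-147/100) = 0
  disc = (7/10)² − 4·(1/4)·(-147/100) = 49/25 ; √disc = 7/5
  v_R = (−(7/10) + 7/5) / (2·(1/4)) = 7/5 m/s
check:
braking lasts T_s = (7/5)/2 = 0.7000 s
robot covers v_R·T_r = 1.4000·0.2000 = 0.2800 m before braking
robot covers 1.4000·0.7000 − ½·2.0000·0.7000² = 0.4900 m while stopping
human closes 1.0000·0.9000 = 0.9000 m
C+Z_d+Z_r = 0.2500+0.0300+0.0800 = 0.3600 m
sum ≈ 0.2800+0.4900+0.9000+0.3600 ≈ 2.0300 m = S ✓

v_R_max = 7/5 m/s = 1.4000 m/s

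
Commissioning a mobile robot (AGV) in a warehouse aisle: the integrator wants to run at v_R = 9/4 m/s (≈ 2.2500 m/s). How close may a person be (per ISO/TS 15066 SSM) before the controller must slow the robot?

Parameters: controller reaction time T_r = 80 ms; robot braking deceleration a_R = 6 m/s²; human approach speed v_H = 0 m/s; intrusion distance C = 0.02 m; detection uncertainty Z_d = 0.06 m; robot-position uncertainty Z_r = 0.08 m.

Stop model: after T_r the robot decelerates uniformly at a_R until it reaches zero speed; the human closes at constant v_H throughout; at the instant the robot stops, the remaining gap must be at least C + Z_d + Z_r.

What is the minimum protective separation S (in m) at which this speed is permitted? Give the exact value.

stop time T_s = (9/4)/6 = 0.3750 s
reaction-phase robot travel = 2.2500·0.0800 = 0.1800 m
robot covers 2.2500·0.3750 − ½·6.0000·0.3750² = 0.4219 m while stopping
human over T_r+T_s: 0.0000·(0.0800+0.3750) = 0.0000 m
margins: 0.0200+0.0600+0.0800 = 0.1600 m
S_min ≈ 0.1800+0.4219+0.0000+0.1600  ⇒  S_min = 1219/1600 m

S_min = 1219/1600 m = 0.7619 m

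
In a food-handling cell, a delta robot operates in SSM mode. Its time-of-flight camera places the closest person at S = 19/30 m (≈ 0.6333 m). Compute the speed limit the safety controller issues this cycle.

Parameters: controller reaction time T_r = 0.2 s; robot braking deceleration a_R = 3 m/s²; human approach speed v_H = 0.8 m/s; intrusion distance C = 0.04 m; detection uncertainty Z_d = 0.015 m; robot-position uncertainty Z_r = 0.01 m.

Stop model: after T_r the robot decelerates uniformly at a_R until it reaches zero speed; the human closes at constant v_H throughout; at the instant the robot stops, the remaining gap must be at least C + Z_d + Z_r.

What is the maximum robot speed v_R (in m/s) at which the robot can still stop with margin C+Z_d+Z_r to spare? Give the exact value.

v_R_max = 7/10 m/s = 0.7000 m/s

at the boundary: (1/6)·v² + (7/15)·v + (-49/120) = 0
  disc = (7/15)² − 4·(1/6)·(-49/120) = 49/100 ; √disc = 7/10
  v_R = (−(7/15) + 7/10) / (2·(1/6)) = 7/10 m/s
check:
braking lasts T_s = (7/10)/3 = 0.2333 s
robot in T_r: 0.7000·0.2000 = 0.1400 m
robot covers 0.7000·0.2333 − ½·3.0000·0.2333² = 0.0817 m while stopping
person approaches 0.8000·(0.2000+0.2333) = 0.3467 m
margins: 0.0400+0.0150+0.0100 = 0.0650 m
sum ≈ 0.1400+0.0817+0.3467+0.0650 ≈ 0.6333 m = S ✓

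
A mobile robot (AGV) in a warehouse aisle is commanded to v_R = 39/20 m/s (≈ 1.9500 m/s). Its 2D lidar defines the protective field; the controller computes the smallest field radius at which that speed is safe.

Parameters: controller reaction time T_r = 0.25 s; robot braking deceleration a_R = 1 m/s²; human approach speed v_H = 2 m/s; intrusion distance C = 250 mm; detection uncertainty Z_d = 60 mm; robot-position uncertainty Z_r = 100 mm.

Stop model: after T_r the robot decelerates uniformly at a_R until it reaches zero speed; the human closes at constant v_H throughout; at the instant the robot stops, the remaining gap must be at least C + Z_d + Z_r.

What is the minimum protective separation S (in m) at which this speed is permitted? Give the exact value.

S_min = 5759/800 m = 7.1988 m

stop time T_s = (39/20)/1 = 1.9500 s
robot covers v_R·T_r = 1.9500·0.2500 = 0.4875 m before braking
robot covers 1.9500·1.9500 − ½·1.0000·1.9500² = 1.9013 m while stopping
human over T_r+T_s: 2.0000·(0.2500+1.9500) = 4.4000 m
C+Z_d+Z_r = 0.2500+0.0600+0.1000 = 0.4100 m
S_min ≈ 0.4875+1.9013+4.4000+0.4100  ⇒  S_min = 5759/800 m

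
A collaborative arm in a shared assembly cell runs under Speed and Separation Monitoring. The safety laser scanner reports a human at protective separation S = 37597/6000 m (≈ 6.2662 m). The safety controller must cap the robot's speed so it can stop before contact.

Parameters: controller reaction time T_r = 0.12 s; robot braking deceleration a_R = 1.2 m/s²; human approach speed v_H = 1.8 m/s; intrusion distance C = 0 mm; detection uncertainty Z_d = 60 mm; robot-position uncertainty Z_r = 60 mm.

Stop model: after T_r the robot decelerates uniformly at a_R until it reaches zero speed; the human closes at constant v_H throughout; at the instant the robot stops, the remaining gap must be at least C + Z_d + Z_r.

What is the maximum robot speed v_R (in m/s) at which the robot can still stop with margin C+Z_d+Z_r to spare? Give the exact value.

v_R_max = 23/10 m/s = 2.3000 m/s

at the boundary: (5/12)·v² + (81/50)·v + (-35581/6000) = 0
  disc = (81/50)² − 4·(5/12)·(-35581/6000) = 1125721/90000 ; √disc = 1061/300
  v_R = (−(81/50) + 1061/300) / (2·(5/12)) = 23/10 m/s
check:
stop time T_s = (23/10)/(6/5) = 1.9167 s
robot covers v_R·T_r = 2.3000·0.1200 = 0.2760 m before braking
braking distance = 2.3000²/(2·1.2000) = 2.2042 m
human over T_r+T_s: 1.8000·(0.1200+1.9167) = 3.6660 m
C+Z_d+Z_r = 0.0000+0.0600+0.0600 = 0.1200 m
sum ≈ 0.2760+2.2042+3.6660+0.1200 ≈ 6.2662 m = S ✓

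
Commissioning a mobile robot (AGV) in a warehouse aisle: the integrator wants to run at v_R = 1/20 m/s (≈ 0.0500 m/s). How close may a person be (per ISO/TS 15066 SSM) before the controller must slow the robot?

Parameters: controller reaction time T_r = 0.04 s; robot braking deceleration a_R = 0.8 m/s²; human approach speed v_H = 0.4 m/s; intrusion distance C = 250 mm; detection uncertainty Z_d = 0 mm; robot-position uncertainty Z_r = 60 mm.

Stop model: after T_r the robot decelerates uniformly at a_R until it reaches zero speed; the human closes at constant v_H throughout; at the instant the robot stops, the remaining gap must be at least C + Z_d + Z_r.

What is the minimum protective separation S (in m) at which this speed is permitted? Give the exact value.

T_s = v_R/a_R = (1/20)/(4/5) = 0.0625 s
reaction-phase robot travel = 0.0500·0.0400 = 0.0020 m
robot covers 0.0500·0.0625 − ½·0.8000·0.0625² = 0.0016 m while stopping
human over T_r+T_s: 0.4000·(0.0400+0.0625) = 0.0410 m
residual clearance needed = 0.2500+0.0000+0.0600 = 0.3100 m
S_min ≈ 0.0020+0.0016+0.0410+0.3100  ⇒  S_min = 5673/16000 m

S_min = 5673/16000 m = 0.3546 m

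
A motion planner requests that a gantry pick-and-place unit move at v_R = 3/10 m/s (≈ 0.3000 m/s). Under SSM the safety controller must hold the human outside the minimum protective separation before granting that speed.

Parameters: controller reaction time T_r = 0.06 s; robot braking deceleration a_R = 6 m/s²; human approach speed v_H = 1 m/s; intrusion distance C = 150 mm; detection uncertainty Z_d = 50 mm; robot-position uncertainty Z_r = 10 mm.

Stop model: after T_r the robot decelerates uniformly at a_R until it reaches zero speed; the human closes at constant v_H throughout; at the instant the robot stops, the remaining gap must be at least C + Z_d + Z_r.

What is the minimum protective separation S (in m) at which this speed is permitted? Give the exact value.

S_min = 691/2000 m = 0.3455 m

braking lasts T_s = (3/10)/6 = 0.0500 s
robot in T_r: 0.3000·0.0600 = 0.0180 m
robot under decel: 0.3000²/(2·6.0000) = 0.0075 m
human over T_r+T_s: 1.0000·(0.0600+0.0500) = 0.1100 m
margins: 0.1500+0.0500+0.0100 = 0.2100 m
S_min ≈ 0.0180+0.0075+0.1100+0.2100  ⇒  S_min = 691/2000 m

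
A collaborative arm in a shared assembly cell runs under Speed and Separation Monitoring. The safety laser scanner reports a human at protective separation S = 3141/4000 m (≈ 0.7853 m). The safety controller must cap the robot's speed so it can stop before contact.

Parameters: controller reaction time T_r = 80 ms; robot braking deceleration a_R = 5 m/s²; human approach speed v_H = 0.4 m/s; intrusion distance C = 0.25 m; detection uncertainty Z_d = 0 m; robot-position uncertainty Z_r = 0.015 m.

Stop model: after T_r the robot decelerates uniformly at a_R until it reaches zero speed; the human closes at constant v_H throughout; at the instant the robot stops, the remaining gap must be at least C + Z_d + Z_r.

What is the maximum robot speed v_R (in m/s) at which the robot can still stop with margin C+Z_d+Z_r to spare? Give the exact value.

v_R_max = 31/20 m/s = 1.5500 m/s

collect terms ⇒ (1/10)·v_R² + (4/25)·v_R + (-1953/4000) = 0
  disc = (4/25)² − 4·(1/10)·(-1953/4000) = 2209/10000 ; √disc = 47/100
  v_R = (−(4/25) + 47/100) / (2·(1/10)) = 31/20 m/s
check:
T_s = v_R/a_R = (31/20)/5 = 0.3100 s
robot in T_r: 1.5500·0.0800 = 0.1240 m
robot under decel: 1.5500²/(2·5.0000) = 0.2402 m
human closes 0.4000·0.3900 = 0.1560 m
residual clearance needed = 0.2500+0.0000+0.0150 = 0.2650 m
sum ≈ 0.1240+0.2402+0.1560+0.2650 ≈ 0.7853 m = S ✓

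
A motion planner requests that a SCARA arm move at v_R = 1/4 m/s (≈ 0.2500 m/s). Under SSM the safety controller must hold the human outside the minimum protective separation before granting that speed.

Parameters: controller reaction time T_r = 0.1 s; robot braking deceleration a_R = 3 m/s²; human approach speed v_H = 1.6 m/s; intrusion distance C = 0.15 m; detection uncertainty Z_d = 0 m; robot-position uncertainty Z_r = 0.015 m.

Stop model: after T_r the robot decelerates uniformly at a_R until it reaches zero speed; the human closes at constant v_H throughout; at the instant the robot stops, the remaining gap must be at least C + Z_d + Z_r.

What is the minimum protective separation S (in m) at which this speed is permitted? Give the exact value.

S_min = 79/160 m = 0.4938 m

braking lasts T_s = (1/4)/3 = 0.0833 s
robot covers v_R·T_r = 0.2500·0.1000 = 0.0250 m before braking
braking distance = 0.2500²/(2·3.0000) = 0.0104 m
human over T_r+T_s: 1.6000·(0.1000+0.0833) = 0.2933 m
margins: 0.1500+0.0000+0.0150 = 0.1650 m
S_min ≈ 0.0250+0.0104+0.2933+0.1650  ⇒  S_min = 79/160 m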